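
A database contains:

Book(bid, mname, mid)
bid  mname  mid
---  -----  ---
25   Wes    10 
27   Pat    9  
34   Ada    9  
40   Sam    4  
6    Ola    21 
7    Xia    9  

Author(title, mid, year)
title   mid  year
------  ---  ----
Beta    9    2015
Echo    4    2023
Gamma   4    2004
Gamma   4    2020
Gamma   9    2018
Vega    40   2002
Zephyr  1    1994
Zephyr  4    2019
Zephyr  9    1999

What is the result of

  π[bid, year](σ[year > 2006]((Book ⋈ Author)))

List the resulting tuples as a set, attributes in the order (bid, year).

{(27, 2015), (27, 2018), (34, 2015), (34, 2018), (40, 2019), (40, 2020), (40, 2023), (7, 2015), (7, 2018)}

Joining Book and Author on mid yields {(27, Pat, 9, Beta, 2015), (27, Pat, 9, Gamma, 2018), (27, Pat, 9, Zephyr, 1999), (34, Ada, 9, Beta, 2015), (34, Ada, 9, Gamma, 2018), (34, Ada, 9, Zephyr, 1999), (40, Sam, 4, Echo, 2023), (40, Sam, 4, Gamma, 2004), (40, Sam, 4, Gamma, 2020), (40, Sam, 4, Zephyr, 2019), (7, Xia, 9, Beta, 2015), (7, Xia, 9, Gamma, 2018), (7, Xia, 9, Zephyr, 1999)}.
σ[year > 2006]: keep tuples satisfying year > 2006 → {(27, Pat, 9, Beta, 2015), (27, Pat, 9, Gamma, 2018), (34, Ada, 9, Beta, 2015), (34, Ada, 9, Gamma, 2018), (40, Sam, 4, Echo, 2023), (40, Sam, 4, Gamma, 2020), (40, Sam, 4, Zephyr, 2019), (7, Xia, 9, Beta, 2015), (7, Xia, 9, Gamma, 2018)}
Keep only column(s) bid, year: {(27, 2015), (27, 2018), (34, 2015), (34, 2018), (40, 2019), (40, 2020), (40, 2023), (7, 2015), (7, 2018)}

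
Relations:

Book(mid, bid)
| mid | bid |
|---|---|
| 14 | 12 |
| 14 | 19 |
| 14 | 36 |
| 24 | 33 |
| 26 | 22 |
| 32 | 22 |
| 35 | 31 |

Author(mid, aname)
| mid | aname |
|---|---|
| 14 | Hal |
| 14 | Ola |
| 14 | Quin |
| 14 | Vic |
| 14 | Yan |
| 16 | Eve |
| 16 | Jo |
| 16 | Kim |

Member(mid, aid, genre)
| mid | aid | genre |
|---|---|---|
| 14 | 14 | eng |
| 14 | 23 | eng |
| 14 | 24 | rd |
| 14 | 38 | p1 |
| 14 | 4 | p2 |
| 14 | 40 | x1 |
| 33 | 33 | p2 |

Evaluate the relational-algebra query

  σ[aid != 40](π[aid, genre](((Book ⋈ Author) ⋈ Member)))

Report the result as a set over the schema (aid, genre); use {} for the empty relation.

{(14, eng), (23, eng), (24, rd), (38, p1), (4, p2)}

Joining Book and Author on mid yields {(14, 12, Hal), (14, 12, Ola), (14, 12, Quin), (14, 12, Vic), (14, 12, Yan), (14, 19, Hal), (14, 19, Ola), (14, 19, Quin), (14, 19, Vic), (14, 19, Yan), (14, 36, Hal), (14, 36, Ola), (14, 36, Quin), (14, 36, Vic), (14, 36, Yan)}.
Joining (Book ⋈ Author) and Member on mid yields {(14, 12, Hal, 14, eng), (14, 12, Hal, 23, eng), (14, 12, Hal, 24, rd), (14, 12, Hal, 38, p1), (14, 12, Hal, 4, p2), (14, 12, Hal, 40, x1), (14, 12, Ola, 14, eng), (14, 12, Ola, 23, eng), (14, 12, Ola, 24, rd), (14, 12, Ola, 38, p1), (14, 12, Ola, 4, p2), (14, 12, Ola, 40, x1), (14, 12, Quin, 14, eng), (14, 12, Quin, 23, eng), (14, 12, Quin, 24, rd), (14, 12, Quin, 38, p1), (14, 12, Quin, 4, p2), (14, 12, Quin, 40, x1), (14, 12, Vic, 14, eng), (14, 12, Vic, 23, eng), (14, 12, Vic, 24, rd), (14, 12, Vic, 38, p1), (14, 12, Vic, 4, p2), (14, 12, Vic, 40, x1), (14, 12, Yan, 14, eng), (14, 12, Yan, 23, eng), (14, 12, Yan, 24, rd), (14, 12, Yan, 38, p1), (14, 12, Yan, 4, p2), (14, 12, Yan, 40, x1), (14, 19, Hal, 14, eng), (14, 19, Hal, 23, eng), (14, 19, Hal, 24, rd), (14, 19, Hal, 38, p1), (14, 19, Hal, 4, p2), (14, 19, Hal, 40, x1), (14, 19, Ola, 14, eng), (14, 19, Ola, 23, eng), (14, 19, Ola, 24, rd), (14, 19, Ola, 38, p1), (14, 19, Ola, 4, p2), (14, 19, Ola, 40, x1), (14, 19, Quin, 14, eng), (14, 19, Quin, 23, eng), (14, 19, Quin, 24, rd), (14, 19, Quin, 38, p1), (14, 19, Quin, 4, p2), (14, 19, Quin, 40, x1), (14, 19, Vic, 14, eng), (14, 19, Vic, 23, eng), (14, 19, Vic, 24, rd), (14, 19, Vic, 38, p1), (14, 19, Vic, 4, p2), (14, 19, Vic, 40, x1), (14, 19, Yan, 14, eng), (14, 19, Yan, 23, eng), (14, 19, Yan, 24, rd), (14, 19, Yan, 38, p1), (14, 19, Yan, 4, p2), (14, 19, Yan, 40, x1), (14, 36, Hal, 14, eng), (14, 36, Hal, 23, eng), (14, 36, Hal, 24, rd), (14, 36, Hal, 38, p1), (14, 36, Hal, 4, p2), (14, 36, Hal, 40, x1), (14, 36, Ola, 14, eng), (14, 36, Ola, 23, eng), (14, 36, Ola, 24, rd), (14, 36, Ola, 38, p1), (14, 36, Ola, 4, p2), (14, 36, Ola, 40, x1), (14, 36, Quin, 14, eng), (14, 36, Quin, 23, eng), (14, 36, Quin, 24, rd), (14, 36, Quin, 38, p1), (14, 36, Quin, 4, p2), (14, 36, Quin, 40, x1), (14, 36, Vic, 14, eng), (14, 36, Vic, 23, eng), (14, 36, Vic, 24, rd), (14, 36, Vic, 38, p1), (14, 36, Vic, 4, p2), (14, 36, Vic, 40, x1), (14, 36, Yan, 14, eng), (14, 36, Yan, 23, eng), (14, 36, Yan, 24, rd), (14, 36, Yan, 38, p1), (14, 36, Yan, 4, p2), (14, 36, Yan, 40, x1)}.
Projecting to aid, genre (84 duplicate(s) eliminated): {(14, eng), (23, eng), (24, rd), (38, p1), (4, p2), (40, x1)}
σ[aid != 40]: keep tuples satisfying aid != 40 → {(14, eng), (23, eng), (24, rd), (38, p1), (4, p2)}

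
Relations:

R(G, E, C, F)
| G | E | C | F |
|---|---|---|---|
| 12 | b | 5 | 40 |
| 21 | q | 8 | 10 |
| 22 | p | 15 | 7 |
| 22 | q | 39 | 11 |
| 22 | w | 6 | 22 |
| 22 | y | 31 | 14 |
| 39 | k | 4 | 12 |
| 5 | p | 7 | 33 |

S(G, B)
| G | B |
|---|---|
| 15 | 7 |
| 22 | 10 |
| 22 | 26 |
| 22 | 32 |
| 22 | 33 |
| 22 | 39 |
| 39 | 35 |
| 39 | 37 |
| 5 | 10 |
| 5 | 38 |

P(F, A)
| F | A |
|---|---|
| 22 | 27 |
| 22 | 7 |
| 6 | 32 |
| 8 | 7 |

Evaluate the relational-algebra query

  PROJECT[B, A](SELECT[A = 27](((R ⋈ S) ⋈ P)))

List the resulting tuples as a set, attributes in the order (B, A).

{(10, 27), (26, 27), (32, 27), (33, 27), (39, 27)}

R ⋈ S (natural join on G): {(22, p, 15, 7, 10), (22, p, 15, 7, 26), (22, p, 15, 7, 32), (22, p, 15, 7, 33), (22, p, 15, 7, 39), (22, q, 39, 11, 10), (22, q, 39, 11, 26), (22, q, 39, 11, 32), (22, q, 39, 11, 33), (22, q, 39, 11, 39), (22, w, 6, 22, 10), (22, w, 6, 22, 26), (22, w, 6, 22, 32), (22, w, 6, 22, 33), (22, w, 6, 22, 39), (22, y, 31, 14, 10), (22, y, 31, 14, 26), (22, y, 31, 14, 32), (22, y, 31, 14, 33), (22, y, 31, 14, 39), (39, k, 4, 12, 35), (39, k, 4, 12, 37), (5, p, 7, 33, 10), (5, p, 7, 33, 38)}
(R ⋈ S) ⋈ P (natural join on F): {(22, w, 6, 22, 10, 27), (22, w, 6, 22, 10, 7), (22, w, 6, 22, 26, 27), (22, w, 6, 22, 26, 7), (22, w, 6, 22, 32, 27), (22, w, 6, 22, 32, 7), (22, w, 6, 22, 33, 27), (22, w, 6, 22, 33, 7), (22, w, 6, 22, 39, 27), (22, w, 6, 22, 39, 7)}
σ[A = 27]: keep tuples satisfying A = 27 → {(22, w, 6, 22, 10, 27), (22, w, 6, 22, 26, 27), (22, w, 6, 22, 32, 27), (22, w, 6, 22, 33, 27), (22, w, 6, 22, 39, 27)}
π[B, A]: project onto (B, A) → {(10, 27), (26, 27), (32, 27), (33, 27), (39, 27)}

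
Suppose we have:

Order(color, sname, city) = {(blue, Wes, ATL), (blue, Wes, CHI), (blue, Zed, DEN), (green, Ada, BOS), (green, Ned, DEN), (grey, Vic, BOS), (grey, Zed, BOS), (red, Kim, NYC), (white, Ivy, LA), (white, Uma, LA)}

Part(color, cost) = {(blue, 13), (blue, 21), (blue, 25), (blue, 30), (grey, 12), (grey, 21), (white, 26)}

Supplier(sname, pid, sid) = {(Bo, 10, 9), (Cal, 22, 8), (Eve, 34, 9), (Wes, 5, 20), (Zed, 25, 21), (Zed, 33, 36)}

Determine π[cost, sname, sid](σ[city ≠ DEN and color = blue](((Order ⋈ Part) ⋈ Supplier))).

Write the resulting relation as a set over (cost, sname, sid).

{(13, Wes, 20), (21, Wes, 20), (25, Wes, 20), (30, Wes, 20)}

Natural join on color: {(blue, Wes, ATL, 13), (blue, Wes, ATL, 21), (blue, Wes, ATL, 25), (blue, Wes, ATL, 30), (blue, Wes, CHI, 13), (blue, Wes, CHI, 21), (blue, Wes, CHI, 25), (blue, Wes, CHI, 30), (blue, Zed, DEN, 13), (blue, Zed, DEN, 21), (blue, Zed, DEN, 25), (blue, Zed, DEN, 30), (grey, Vic, BOS, 12), (grey, Vic, BOS, 21), (grey, Zed, BOS, 12), (grey, Zed, BOS, 21), (white, Ivy, LA, 26), (white, Uma, LA, 26)}
Natural join on sname: {(blue, Wes, ATL, 13, 5, 20), (blue, Wes, ATL, 21, 5, 20), (blue, Wes, ATL, 25, 5, 20), (blue, Wes, ATL, 30, 5, 20), (blue, Wes, CHI, 13, 5, 20), (blue, Wes, CHI, 21, 5, 20), (blue, Wes, CHI, 25, 5, 20), (blue, Wes, CHI, 30, 5, 20), (blue, Zed, DEN, 13, 25, 21), (blue, Zed, DEN, 13, 33, 36), (blue, Zed, DEN, 21, 25, 21), (blue, Zed, DEN, 21, 33, 36), (blue, Zed, DEN, 25, 25, 21), (blue, Zed, DEN, 25, 33, 36), (blue, Zed, DEN, 30, 25, 21), (blue, Zed, DEN, 30, 33, 36), (grey, Zed, BOS, 12, 25, 21), (grey, Zed, BOS, 12, 33, 36), (grey, Zed, BOS, 21, 25, 21), (grey, Zed, BOS, 21, 33, 36)}
σ[city ≠ DEN and color = blue]: keep tuples satisfying city ≠ DEN and color = blue → {(blue, Wes, ATL, 13, 5, 20), (blue, Wes, ATL, 21, 5, 20), (blue, Wes, ATL, 25, 5, 20), (blue, Wes, ATL, 30, 5, 20), (blue, Wes, CHI, 13, 5, 20), (blue, Wes, CHI, 21, 5, 20), (blue, Wes, CHI, 25, 5, 20), (blue, Wes, CHI, 30, 5, 20)}
Keep only column(s) cost, sname, sid (4 duplicate(s) eliminated): {(13, Wes, 20), (21, Wes, 20), (25, Wes, 20), (30, Wes, 20)}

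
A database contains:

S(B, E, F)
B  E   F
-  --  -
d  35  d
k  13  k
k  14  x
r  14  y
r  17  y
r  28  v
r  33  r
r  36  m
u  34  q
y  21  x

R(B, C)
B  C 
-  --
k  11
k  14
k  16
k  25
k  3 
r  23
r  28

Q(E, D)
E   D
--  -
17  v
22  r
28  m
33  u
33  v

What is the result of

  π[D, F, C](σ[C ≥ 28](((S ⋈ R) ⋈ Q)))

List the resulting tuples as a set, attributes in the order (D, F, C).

S ⋈ R (natural join on B): {(k, 13, k, 11), (k, 13, k, 14), (k, 13, k, 16), (k, 13, k, 25), (k, 13, k, 3), (k, 14, x, 11), (k, 14, x, 14), (k, 14, x, 16), (k, 14, x, 25), (k, 14, x, 3), (r, 14, y, 23), (r, 14, y, 28), (r, 17, y, 23), (r, 17, y, 28), (r, 28, v, 23), (r, 28, v, 28), (r, 33, r, 23), (r, 33, r, 28), (r, 36, m, 23), (r, 36, m, 28)}
(S ⋈ R) ⋈ Q (natural join on E): {(r, 17, y, 23, v), (r, 17, y, 28, v), (r, 28, v, 23, m), (r, 28, v, 28, m), (r, 33, r, 23, u), (r, 33, r, 23, v), (r, 33, r, 28, u), (r, 33, r, 28, v)}
Filtering on C ≥ 28 leaves {(r, 17, y, 28, v), (r, 28, v, 28, m), (r, 33, r, 28, u), (r, 33, r, 28, v)}.
Projecting to D, F, C: {(m, v, 28), (u, r, 28), (v, r, 28), (v, y, 28)}

{(m, v, 28), (u, r, 28), (v, r, 28), (v, y, 28)}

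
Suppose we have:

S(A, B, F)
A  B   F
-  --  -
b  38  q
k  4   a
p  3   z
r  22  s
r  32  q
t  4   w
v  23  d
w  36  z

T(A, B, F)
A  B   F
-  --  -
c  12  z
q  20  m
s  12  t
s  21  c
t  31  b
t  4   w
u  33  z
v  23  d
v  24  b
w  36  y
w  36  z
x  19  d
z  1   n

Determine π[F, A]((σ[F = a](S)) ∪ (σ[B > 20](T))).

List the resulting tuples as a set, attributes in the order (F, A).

{(a, k), (b, t), (b, v), (c, s), (d, v), (y, w), (z, u), (z, w)}

Filtering on F = a leaves {(k, 4, a)}.
Filtering on B > 20 leaves {(s, 21, c), (t, 31, b), (u, 33, z), (v, 23, d), (v, 24, b), (w, 36, y), (w, 36, z)}.
Taking the union: {(k, 4, a), (s, 21, c), (t, 31, b), (u, 33, z), (v, 23, d), (v, 24, b), (w, 36, y), (w, 36, z)}
π_{F, A} gives {(a, k), (b, t), (b, v), (c, s), (d, v), (y, w), (z, u), (z, w)}.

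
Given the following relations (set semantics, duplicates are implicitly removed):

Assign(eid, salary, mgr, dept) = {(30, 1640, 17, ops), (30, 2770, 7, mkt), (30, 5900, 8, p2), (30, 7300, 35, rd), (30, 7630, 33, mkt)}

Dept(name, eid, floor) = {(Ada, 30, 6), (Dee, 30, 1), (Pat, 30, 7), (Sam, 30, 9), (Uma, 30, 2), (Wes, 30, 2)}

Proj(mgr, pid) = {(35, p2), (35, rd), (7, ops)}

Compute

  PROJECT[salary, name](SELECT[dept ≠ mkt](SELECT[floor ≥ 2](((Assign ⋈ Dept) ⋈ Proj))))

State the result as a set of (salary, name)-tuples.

{(7300, Ada), (7300, Pat), (7300, Sam), (7300, Uma), (7300, Wes)}

Natural join on eid: {(30, 1640, 17, ops, Ada, 6), (30, 1640, 17, ops, Dee, 1), (30, 1640, 17, ops, Pat, 7), (30, 1640, 17, ops, Sam, 9), (30, 1640, 17, ops, Uma, 2), (30, 1640, 17, ops, Wes, 2), (30, 2770, 7, mkt, Ada, 6), (30, 2770, 7, mkt, Dee, 1), (30, 2770, 7, mkt, Pat, 7), (30, 2770, 7, mkt, Sam, 9), (30, 2770, 7, mkt, Uma, 2), (30, 2770, 7, mkt, Wes, 2), (30, 5900, 8, p2, Ada, 6), (30, 5900, 8, p2, Dee, 1), (30, 5900, 8, p2, Pat, 7), (30, 5900, 8, p2, Sam, 9), (30, 5900, 8, p2, Uma, 2), (30, 5900, 8, p2, Wes, 2), (30, 7300, 35, rd, Ada, 6), (30, 7300, 35, rd, Dee, 1), (30, 7300, 35, rd, Pat, 7), (30, 7300, 35, rd, Sam, 9), (30, 7300, 35, rd, Uma, 2), (30, 7300, 35, rd, Wes, 2), (30, 7630, 33, mkt, Ada, 6), (30, 7630, 33, mkt, Dee, 1), (30, 7630, 33, mkt, Pat, 7), (30, 7630, 33, mkt, Sam, 9), (30, 7630, 33, mkt, Uma, 2), (30, 7630, 33, mkt, Wes, 2)}
Natural join on mgr: {(30, 2770, 7, mkt, Ada, 6, ops), (30, 2770, 7, mkt, Dee, 1, ops), (30, 2770, 7, mkt, Pat, 7, ops), (30, 2770, 7, mkt, Sam, 9, ops), (30, 2770, 7, mkt, Uma, 2, ops), (30, 2770, 7, mkt, Wes, 2, ops), (30, 7300, 35, rd, Ada, 6, p2), (30, 7300, 35, rd, Ada, 6, rd), (30, 7300, 35, rd, Dee, 1, p2), (30, 7300, 35, rd, Dee, 1, rd), (30, 7300, 35, rd, Pat, 7, p2), (30, 7300, 35, rd, Pat, 7, rd), (30, 7300, 35, rd, Sam, 9, p2), (30, 7300, 35, rd, Sam, 9, rd), (30, 7300, 35, rd, Uma, 2, p2), (30, 7300, 35, rd, Uma, 2, rd), (30, 7300, 35, rd, Wes, 2, p2), (30, 7300, 35, rd, Wes, 2, rd)}
Selection floor ≥ 2: {(30, 2770, 7, mkt, Ada, 6, ops), (30, 2770, 7, mkt, Pat, 7, ops), (30, 2770, 7, mkt, Sam, 9, ops), (30, 2770, 7, mkt, Uma, 2, ops), (30, 2770, 7, mkt, Wes, 2, ops), (30, 7300, 35, rd, Ada, 6, p2), (30, 7300, 35, rd, Ada, 6, rd), (30, 7300, 35, rd, Pat, 7, p2), (30, 7300, 35, rd, Pat, 7, rd), (30, 7300, 35, rd, Sam, 9, p2), (30, 7300, 35, rd, Sam, 9, rd), (30, 7300, 35, rd, Uma, 2, p2), (30, 7300, 35, rd, Uma, 2, rd), (30, 7300, 35, rd, Wes, 2, p2), (30, 7300, 35, rd, Wes, 2, rd)}
Selection dept ≠ mkt: {(30, 7300, 35, rd, Ada, 6, p2), (30, 7300, 35, rd, Ada, 6, rd), (30, 7300, 35, rd, Pat, 7, p2), (30, 7300, 35, rd, Pat, 7, rd), (30, 7300, 35, rd, Sam, 9, p2), (30, 7300, 35, rd, Sam, 9, rd), (30, 7300, 35, rd, Uma, 2, p2), (30, 7300, 35, rd, Uma, 2, rd), (30, 7300, 35, rd, Wes, 2, p2), (30, 7300, 35, rd, Wes, 2, rd)}
Keep only column(s) salary, name (5 duplicate(s) eliminated): {(7300, Ada), (7300, Pat), (7300, Sam), (7300, Uma), (7300, Wes)}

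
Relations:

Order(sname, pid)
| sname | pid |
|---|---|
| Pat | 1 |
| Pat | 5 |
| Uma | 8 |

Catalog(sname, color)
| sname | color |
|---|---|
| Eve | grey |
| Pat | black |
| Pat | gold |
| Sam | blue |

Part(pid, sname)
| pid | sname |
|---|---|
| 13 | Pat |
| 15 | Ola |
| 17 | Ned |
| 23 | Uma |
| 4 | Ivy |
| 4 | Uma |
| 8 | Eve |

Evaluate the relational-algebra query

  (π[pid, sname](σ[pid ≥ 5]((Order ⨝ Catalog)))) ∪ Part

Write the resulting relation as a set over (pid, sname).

Joining Order and Catalog on sname yields {(Pat, 1, black), (Pat, 1, gold), (Pat, 5, black), (Pat, 5, gold)}.
σ[pid ≥ 5]: keep tuples satisfying pid ≥ 5 → {(Pat, 5, black), (Pat, 5, gold)}
Projecting to pid, sname (1 duplicate(s) eliminated): {(5, Pat)}
Set union of the two operands is {(13, Pat), (15, Ola), (17, Ned), (23, Uma), (4, Ivy), (4, Uma), (5, Pat), (8, Eve)}.

{(13, Pat), (15, Ola), (17, Ned), (23, Uma), (4, Ivy), (4, Uma), (5, Pat), (8, Eve)}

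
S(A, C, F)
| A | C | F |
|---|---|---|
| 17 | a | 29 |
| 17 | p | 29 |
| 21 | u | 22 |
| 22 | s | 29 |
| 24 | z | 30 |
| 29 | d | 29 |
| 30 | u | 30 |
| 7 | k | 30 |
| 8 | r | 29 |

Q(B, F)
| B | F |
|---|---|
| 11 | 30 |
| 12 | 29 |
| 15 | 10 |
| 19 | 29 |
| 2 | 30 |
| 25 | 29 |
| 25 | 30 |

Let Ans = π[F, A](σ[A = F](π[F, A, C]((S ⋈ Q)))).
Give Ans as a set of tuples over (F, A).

Natural join on F: {(17, a, 29, 12), (17, a, 29, 19), (17, a, 29, 25), (17, p, 29, 12), (17, p, 29, 19), (17, p, 29, 25), (22, s, 29, 12), (22, s, 29, 19), (22, s, 29, 25), (24, z, 30, 11), (24, z, 30, 2), (24, z, 30, 25), (29, d, 29, 12), (29, d, 29, 19), (29, d, 29, 25), (30, u, 30, 11), (30, u, 30, 2), (30, u, 30, 25), (7, k, 30, 11), (7, k, 30, 2), (7, k, 30, 25), (8, r, 29, 12), (8, r, 29, 19), (8, r, 29, 25)}
Keep only column(s) F, A, C (16 duplicate(s) eliminated): {(29, 17, a), (29, 17, p), (29, 22, s), (29, 29, d), (29, 8, r), (30, 24, z), (30, 30, u), (30, 7, k)}
σ[A = F]: keep tuples satisfying A = F → {(29, 29, d), (30, 30, u)}
Keep only column(s) F, A: {(29, 29), (30, 30)}

{(29, 29), (30, 30)}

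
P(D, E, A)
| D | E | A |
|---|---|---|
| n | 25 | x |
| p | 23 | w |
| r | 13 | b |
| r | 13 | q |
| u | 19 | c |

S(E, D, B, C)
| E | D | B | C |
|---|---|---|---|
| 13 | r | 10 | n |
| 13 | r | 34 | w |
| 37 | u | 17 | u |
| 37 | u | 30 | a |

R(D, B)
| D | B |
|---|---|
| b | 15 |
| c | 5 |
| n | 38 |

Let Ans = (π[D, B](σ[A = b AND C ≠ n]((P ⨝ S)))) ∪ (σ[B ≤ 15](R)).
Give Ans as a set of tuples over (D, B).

P ⋈ S (natural join on D, E): {(r, 13, b, 10, n), (r, 13, b, 34, w), (r, 13, q, 10, n), (r, 13, q, 34, w)}
Apply σ_{A = b AND C ≠ n}; surviving tuples: {(r, 13, b, 34, w)}
Keep only column(s) D, B: {(r, 34)}
Apply σ_{B ≤ 15}; surviving tuples: {(b, 15), (c, 5)}
Set union of the two operands is {(b, 15), (c, 5), (r, 34)}.

{(b, 15), (c, 5), (r, 34)}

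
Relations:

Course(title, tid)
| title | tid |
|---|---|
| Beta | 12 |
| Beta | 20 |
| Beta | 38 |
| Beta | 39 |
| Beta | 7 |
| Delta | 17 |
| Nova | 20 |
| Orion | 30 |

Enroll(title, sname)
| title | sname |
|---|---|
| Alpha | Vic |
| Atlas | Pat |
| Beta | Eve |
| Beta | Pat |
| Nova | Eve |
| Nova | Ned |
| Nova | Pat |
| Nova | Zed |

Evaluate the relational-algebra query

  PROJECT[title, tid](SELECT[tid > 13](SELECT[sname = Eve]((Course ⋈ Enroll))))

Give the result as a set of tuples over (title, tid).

Natural join on title: {(Beta, 12, Eve), (Beta, 12, Pat), (Beta, 20, Eve), (Beta, 20, Pat), (Beta, 38, Eve), (Beta, 38, Pat), (Beta, 39, Eve), (Beta, 39, Pat), (Beta, 7, Eve), (Beta, 7, Pat), (Nova, 20, Eve), (Nova, 20, Ned), (Nova, 20, Pat), (Nova, 20, Zed)}
Filtering on sname = Eve leaves {(Beta, 12, Eve), (Beta, 20, Eve), (Beta, 38, Eve), (Beta, 39, Eve), (Beta, 7, Eve), (Nova, 20, Eve)}.
Filtering on tid > 13 leaves {(Beta, 20, Eve), (Beta, 38, Eve), (Beta, 39, Eve), (Nova, 20, Eve)}.
Keep only column(s) title, tid: {(Beta, 20), (Beta, 38), (Beta, 39), (Nova, 20)}

{(Beta, 20), (Beta, 38), (Beta, 39), (Nova, 20)}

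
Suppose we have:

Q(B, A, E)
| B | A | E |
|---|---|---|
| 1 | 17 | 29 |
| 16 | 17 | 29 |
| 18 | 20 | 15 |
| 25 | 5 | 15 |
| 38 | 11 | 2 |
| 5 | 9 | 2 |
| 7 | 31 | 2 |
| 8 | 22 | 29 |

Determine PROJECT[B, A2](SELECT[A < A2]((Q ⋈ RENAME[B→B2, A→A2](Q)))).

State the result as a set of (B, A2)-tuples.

ρ[B→B2, A→A2]: schema becomes (B2, A2, E); tuples unchanged.
Natural join on E: {(1, 17, 29, 1, 17), (1, 17, 29, 16, 17), (1, 17, 29, 8, 22), (16, 17, 29, 1, 17), (16, 17, 29, 16, 17), (16, 17, 29, 8, 22), (18, 20, 15, 18, 20), (18, 20, 15, 25, 5), (25, 5, 15, 18, 20), (25, 5, 15, 25, 5), (38, 11, 2, 38, 11), (38, 11, 2, 5, 9), (38, 11, 2, 7, 31), (5, 9, 2, 38, 11), (5, 9, 2, 5, 9), (5, 9, 2, 7, 31), (7, 31, 2, 38, 11), (7, 31, 2, 5, 9), (7, 31, 2, 7, 31), (8, 22, 29, 1, 17), (8, 22, 29, 16, 17), (8, 22, 29, 8, 22)}
Apply σ_{A < A2}; surviving tuples: {(1, 17, 29, 8, 22), (16, 17, 29, 8, 22), (25, 5, 15, 18, 20), (38, 11, 2, 7, 31), (5, 9, 2, 38, 11), (5, 9, 2, 7, 31)}
Projecting to B, A2: {(1, 22), (16, 22), (25, 20), (38, 31), (5, 11), (5, 31)}

{(1, 22), (16, 22), (25, 20), (38, 31), (5, 11), (5, 31)}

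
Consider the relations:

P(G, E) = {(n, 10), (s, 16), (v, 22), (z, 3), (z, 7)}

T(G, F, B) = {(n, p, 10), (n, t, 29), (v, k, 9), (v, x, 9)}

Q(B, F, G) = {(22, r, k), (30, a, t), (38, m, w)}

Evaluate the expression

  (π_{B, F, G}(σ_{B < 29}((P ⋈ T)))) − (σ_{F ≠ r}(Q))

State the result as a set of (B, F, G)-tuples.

{(10, p, n), (9, k, v), (9, x, v)}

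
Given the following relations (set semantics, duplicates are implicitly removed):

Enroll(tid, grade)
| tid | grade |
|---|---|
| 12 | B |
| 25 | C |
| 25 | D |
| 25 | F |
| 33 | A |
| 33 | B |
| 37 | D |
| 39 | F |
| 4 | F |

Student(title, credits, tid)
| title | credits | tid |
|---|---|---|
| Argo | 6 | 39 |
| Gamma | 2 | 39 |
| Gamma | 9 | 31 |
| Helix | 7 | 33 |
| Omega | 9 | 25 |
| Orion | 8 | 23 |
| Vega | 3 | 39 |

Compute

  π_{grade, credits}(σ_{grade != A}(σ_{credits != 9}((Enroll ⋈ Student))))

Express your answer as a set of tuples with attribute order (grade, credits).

Joining Enroll and Student on tid yields {(25, C, Omega, 9), (25, D, Omega, 9), (25, F, Omega, 9), (33, A, Helix, 7), (33, B, Helix, 7), (39, F, Argo, 6), (39, F, Gamma, 2), (39, F, Vega, 3)}.
Selection credits != 9: {(33, A, Helix, 7), (33, B, Helix, 7), (39, F, Argo, 6), (39, F, Gamma, 2), (39, F, Vega, 3)}
Selection grade != A: {(33, B, Helix, 7), (39, F, Argo, 6), (39, F, Gamma, 2), (39, F, Vega, 3)}
π_{grade, credits} gives {(B, 7), (F, 2), (F, 3), (F, 6)}.

{(B, 7), (F, 2), (F, 3), (F, 6)}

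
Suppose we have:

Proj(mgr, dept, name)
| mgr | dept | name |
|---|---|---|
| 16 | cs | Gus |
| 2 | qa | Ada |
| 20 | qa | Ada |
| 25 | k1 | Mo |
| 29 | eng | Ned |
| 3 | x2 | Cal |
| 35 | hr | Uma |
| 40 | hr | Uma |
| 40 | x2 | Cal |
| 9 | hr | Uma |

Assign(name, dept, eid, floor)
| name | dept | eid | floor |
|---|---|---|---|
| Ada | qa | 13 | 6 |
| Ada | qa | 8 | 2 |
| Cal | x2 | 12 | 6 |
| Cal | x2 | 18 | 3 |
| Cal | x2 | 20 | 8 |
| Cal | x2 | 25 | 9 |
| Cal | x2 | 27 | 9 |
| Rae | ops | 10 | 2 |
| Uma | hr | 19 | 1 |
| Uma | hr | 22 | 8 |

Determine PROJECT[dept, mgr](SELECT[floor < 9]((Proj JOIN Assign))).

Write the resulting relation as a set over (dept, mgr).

{(hr, 35), (hr, 40), (hr, 9), (qa, 2), (qa, 20), (x2, 3), (x2, 40)}

Joining Proj and Assign on dept, name yields {(2, qa, Ada, 13, 6), (2, qa, Ada, 8, 2), (20, qa, Ada, 13, 6), (20, qa, Ada, 8, 2), (3, x2, Cal, 12, 6), (3, x2, Cal, 18, 3), (3, x2, Cal, 20, 8), (3, x2, Cal, 25, 9), (3, x2, Cal, 27, 9), (35, hr, Uma, 19, 1), (35, hr, Uma, 22, 8), (40, hr, Uma, 19, 1), (40, hr, Uma, 22, 8), (40, x2, Cal, 12, 6), (40, x2, Cal, 18, 3), (40, x2, Cal, 20, 8), (40, x2, Cal, 25, 9), (40, x2, Cal, 27, 9), (9, hr, Uma, 19, 1), (9, hr, Uma, 22, 8)}.
σ[floor < 9]: keep tuples satisfying floor < 9 → {(2, qa, Ada, 13, 6), (2, qa, Ada, 8, 2), (20, qa, Ada, 13, 6), (20, qa, Ada, 8, 2), (3, x2, Cal, 12, 6), (3, x2, Cal, 18, 3), (3, x2, Cal, 20, 8), (35, hr, Uma, 19, 1), (35, hr, Uma, 22, 8), (40, hr, Uma, 19, 1), (40, hr, Uma, 22, 8), (40, x2, Cal, 12, 6), (40, x2, Cal, 18, 3), (40, x2, Cal, 20, 8), (9, hr, Uma, 19, 1), (9, hr, Uma, 22, 8)}
Projecting to dept, mgr (9 duplicate(s) eliminated): {(hr, 35), (hr, 40), (hr, 9), (qa, 2), (qa, 20), (x2, 3), (x2, 40)}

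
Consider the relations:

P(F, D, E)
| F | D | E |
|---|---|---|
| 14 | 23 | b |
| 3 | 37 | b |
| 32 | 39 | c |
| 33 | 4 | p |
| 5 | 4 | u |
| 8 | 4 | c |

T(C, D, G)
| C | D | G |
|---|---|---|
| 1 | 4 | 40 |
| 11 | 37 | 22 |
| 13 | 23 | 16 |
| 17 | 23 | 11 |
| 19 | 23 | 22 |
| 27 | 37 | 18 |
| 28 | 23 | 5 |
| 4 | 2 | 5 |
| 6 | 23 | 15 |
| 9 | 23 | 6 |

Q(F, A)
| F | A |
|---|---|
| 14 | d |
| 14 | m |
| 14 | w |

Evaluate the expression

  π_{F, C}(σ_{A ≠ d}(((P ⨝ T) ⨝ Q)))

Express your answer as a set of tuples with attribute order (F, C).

{(14, 13), (14, 17), (14, 19), (14, 28), (14, 6), (14, 9)}

Joining P and T on D yields {(14, 23, b, 13, 16), (14, 23, b, 17, 11), (14, 23, b, 19, 22), (14, 23, b, 28, 5), (14, 23, b, 6, 15), (14, 23, b, 9, 6), (3, 37, b, 11, 22), (3, 37, b, 27, 18), (33, 4, p, 1, 40), (5, 4, u, 1, 40), (8, 4, c, 1, 40)}.
Joining (P ⨝ T) and Q on F yields {(14, 23, b, 13, 16, d), (14, 23, b, 13, 16, m), (14, 23, b, 13, 16, w), (14, 23, b, 17, 11, d), (14, 23, b, 17, 11, m), (14, 23, b, 17, 11, w), (14, 23, b, 19, 22, d), (14, 23, b, 19, 22, m), (14, 23, b, 19, 22, w), (14, 23, b, 28, 5, d), (14, 23, b, 28, 5, m), (14, 23, b, 28, 5, w), (14, 23, b, 6, 15, d), (14, 23, b, 6, 15, m), (14, 23, b, 6, 15, w), (14, 23, b, 9, 6, d), (14, 23, b, 9, 6, m), (14, 23, b, 9, 6, w)}.
Apply σ_{A ≠ d}; surviving tuples: {(14, 23, b, 13, 16, m), (14, 23, b, 13, 16, w), (14, 23, b, 17, 11, m), (14, 23, b, 17, 11, w), (14, 23, b, 19, 22, m), (14, 23, b, 19, 22, w), (14, 23, b, 28, 5, m), (14, 23, b, 28, 5, w), (14, 23, b, 6, 15, m), (14, 23, b, 6, 15, w), (14, 23, b, 9, 6, m), (14, 23, b, 9, 6, w)}
Keep only column(s) F, C (6 duplicate(s) eliminated): {(14, 13), (14, 17), (14, 19), (14, 28), (14, 6), (14, 9)}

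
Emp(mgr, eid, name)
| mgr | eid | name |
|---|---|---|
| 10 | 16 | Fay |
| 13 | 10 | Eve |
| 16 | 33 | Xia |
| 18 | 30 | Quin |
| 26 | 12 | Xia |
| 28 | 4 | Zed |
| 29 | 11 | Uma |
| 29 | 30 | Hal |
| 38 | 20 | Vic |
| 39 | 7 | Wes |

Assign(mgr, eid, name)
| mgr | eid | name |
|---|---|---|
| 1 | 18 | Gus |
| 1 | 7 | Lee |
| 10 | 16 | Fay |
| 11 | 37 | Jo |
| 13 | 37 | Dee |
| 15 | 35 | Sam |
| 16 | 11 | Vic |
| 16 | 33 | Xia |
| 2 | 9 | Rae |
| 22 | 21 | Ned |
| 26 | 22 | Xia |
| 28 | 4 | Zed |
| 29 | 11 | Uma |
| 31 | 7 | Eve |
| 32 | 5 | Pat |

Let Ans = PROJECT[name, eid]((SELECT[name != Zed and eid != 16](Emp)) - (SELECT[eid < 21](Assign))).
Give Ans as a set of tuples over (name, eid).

Selection name != Zed and eid != 16: {(13, 10, Eve), (16, 33, Xia), (18, 30, Quin), (26, 12, Xia), (29, 11, Uma), (29, 30, Hal), (38, 20, Vic), (39, 7, Wes)}
Selection eid < 21: {(1, 18, Gus), (1, 7, Lee), (10, 16, Fay), (16, 11, Vic), (2, 9, Rae), (28, 4, Zed), (29, 11, Uma), (31, 7, Eve), (32, 5, Pat)}
Set difference of the two operands is {(13, 10, Eve), (16, 33, Xia), (18, 30, Quin), (26, 12, Xia), (29, 30, Hal), (38, 20, Vic), (39, 7, Wes)}.
π[name, eid]: project onto (name, eid) → {(Eve, 10), (Hal, 30), (Quin, 30), (Vic, 20), (Wes, 7), (Xia, 12), (Xia, 33)}

{(Eve, 10), (Hal, 30), (Quin, 30), (Vic, 20), (Wes, 7), (Xia, 12), (Xia, 33)}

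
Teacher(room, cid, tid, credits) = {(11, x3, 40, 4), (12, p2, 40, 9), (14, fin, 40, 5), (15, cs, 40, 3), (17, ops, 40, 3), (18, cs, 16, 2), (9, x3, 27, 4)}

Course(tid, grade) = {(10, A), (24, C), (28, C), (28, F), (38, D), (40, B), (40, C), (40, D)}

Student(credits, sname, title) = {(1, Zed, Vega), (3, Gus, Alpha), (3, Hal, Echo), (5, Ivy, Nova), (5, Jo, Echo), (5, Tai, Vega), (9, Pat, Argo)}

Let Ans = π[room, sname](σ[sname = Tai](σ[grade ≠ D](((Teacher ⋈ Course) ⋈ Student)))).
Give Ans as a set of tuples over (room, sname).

Natural join on tid: {(11, x3, 40, 4, B), (11, x3, 40, 4, C), (11, x3, 40, 4, D), (12, p2, 40, 9, B), (12, p2, 40, 9, C), (12, p2, 40, 9, D), (14, fin, 40, 5, B), (14, fin, 40, 5, C), (14, fin, 40, 5, D), (15, cs, 40, 3, B), (15, cs, 40, 3, C), (15, cs, 40, 3, D), (17, ops, 40, 3, B), (17, ops, 40, 3, C), (17, ops, 40, 3, D)}
Natural join on credits: {(12, p2, 40, 9, B, Pat, Argo), (12, p2, 40, 9, C, Pat, Argo), (12, p2, 40, 9, D, Pat, Argo), (14, fin, 40, 5, B, Ivy, Nova), (14, fin, 40, 5, B, Jo, Echo), (14, fin, 40, 5, B, Tai, Vega), (14, fin, 40, 5, C, Ivy, Nova), (14, fin, 40, 5, C, Jo, Echo), (14, fin, 40, 5, C, Tai, Vega), (14, fin, 40, 5, D, Ivy, Nova), (14, fin, 40, 5, D, Jo, Echo), (14, fin, 40, 5, D, Tai, Vega), (15, cs, 40, 3, B, Gus, Alpha), (15, cs, 40, 3, B, Hal, Echo), (15, cs, 40, 3, C, Gus, Alpha), (15, cs, 40, 3, C, Hal, Echo), (15, cs, 40, 3, D, Gus, Alpha), (15, cs, 40, 3, D, Hal, Echo), (17, ops, 40, 3, B, Gus, Alpha), (17, ops, 40, 3, B, Hal, Echo), (17, ops, 40, 3, C, Gus, Alpha), (17, ops, 40, 3, C, Hal, Echo), (17, ops, 40, 3, D, Gus, Alpha), (17, ops, 40, 3, D, Hal, Echo)}
Apply σ_{grade ≠ D}; surviving tuples: {(12, p2, 40, 9, B, Pat, Argo), (12, p2, 40, 9, C, Pat, Argo), (14, fin, 40, 5, B, Ivy, Nova), (14, fin, 40, 5, B, Jo, Echo), (14, fin, 40, 5, B, Tai, Vega), (14, fin, 40, 5, C, Ivy, Nova), (14, fin, 40, 5, C, Jo, Echo), (14, fin, 40, 5, C, Tai, Vega), (15, cs, 40, 3, B, Gus, Alpha), (15, cs, 40, 3, B, Hal, Echo), (15, cs, 40, 3, C, Gus, Alpha), (15, cs, 40, 3, C, Hal, Echo), (17, ops, 40, 3, B, Gus, Alpha), (17, ops, 40, 3, B, Hal, Echo), (17, ops, 40, 3, C, Gus, Alpha), (17, ops, 40, 3, C, Hal, Echo)}
Apply σ_{sname = Tai}; surviving tuples: {(14, fin, 40, 5, B, Tai, Vega), (14, fin, 40, 5, C, Tai, Vega)}
Keep only column(s) room, sname (1 duplicate(s) eliminated): {(14, Tai)}

{(14, Tai)}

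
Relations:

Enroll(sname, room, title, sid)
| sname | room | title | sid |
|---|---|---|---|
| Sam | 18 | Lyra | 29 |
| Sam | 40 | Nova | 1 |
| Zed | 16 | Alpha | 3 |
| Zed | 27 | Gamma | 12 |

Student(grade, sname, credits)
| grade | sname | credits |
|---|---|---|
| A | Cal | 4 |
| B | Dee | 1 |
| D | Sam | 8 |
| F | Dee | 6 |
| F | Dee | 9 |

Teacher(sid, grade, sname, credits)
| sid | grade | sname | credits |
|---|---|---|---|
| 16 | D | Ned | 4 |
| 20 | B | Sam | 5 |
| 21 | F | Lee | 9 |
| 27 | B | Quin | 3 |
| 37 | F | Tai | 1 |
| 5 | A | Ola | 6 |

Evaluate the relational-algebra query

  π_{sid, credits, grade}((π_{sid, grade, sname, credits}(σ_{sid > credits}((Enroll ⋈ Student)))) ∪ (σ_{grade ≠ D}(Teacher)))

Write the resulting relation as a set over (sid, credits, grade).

Joining Enroll and Student on sname yields {(Sam, 18, Lyra, 29, D, 8), (Sam, 40, Nova, 1, D, 8)}.
σ[sid > credits]: keep tuples satisfying sid > credits → {(Sam, 18, Lyra, 29, D, 8)}
Projecting to sid, grade, sname, credits: {(29, D, Sam, 8)}
σ[grade ≠ D]: keep tuples satisfying grade ≠ D → {(20, B, Sam, 5), (21, F, Lee, 9), (27, B, Quin, 3), (37, F, Tai, 1), (5, A, Ola, 6)}
Set union of the two operands is {(20, B, Sam, 5), (21, F, Lee, 9), (27, B, Quin, 3), (29, D, Sam, 8), (37, F, Tai, 1), (5, A, Ola, 6)}.
Projecting to sid, credits, grade: {(20, 5, B), (21, 9, F), (27, 3, B), (29, 8, D), (37, 1, F), (5, 6, A)}

{(20, 5, B), (21, 9, F), (27, 3, B), (29, 8, D), (37, 1, F), (5, 6, A)}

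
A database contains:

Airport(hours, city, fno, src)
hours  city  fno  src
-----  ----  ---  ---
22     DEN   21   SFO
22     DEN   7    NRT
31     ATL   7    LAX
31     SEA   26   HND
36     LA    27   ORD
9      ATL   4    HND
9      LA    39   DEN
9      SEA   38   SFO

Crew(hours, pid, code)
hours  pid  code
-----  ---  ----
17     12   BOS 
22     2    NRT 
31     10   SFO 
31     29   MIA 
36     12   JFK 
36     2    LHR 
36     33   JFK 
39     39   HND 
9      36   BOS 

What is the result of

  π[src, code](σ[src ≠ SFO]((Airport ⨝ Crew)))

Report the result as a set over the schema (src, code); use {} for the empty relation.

{(DEN, BOS), (HND, BOS), (HND, MIA), (HND, SFO), (LAX, MIA), (LAX, SFO), (NRT, NRT), (ORD, JFK), (ORD, LHR)}

Natural join on hours: {(22, DEN, 21, SFO, 2, NRT), (22, DEN, 7, NRT, 2, NRT), (31, ATL, 7, LAX, 10, SFO), (31, ATL, 7, LAX, 29, MIA), (31, SEA, 26, HND, 10, SFO), (31, SEA, 26, HND, 29, MIA), (36, LA, 27, ORD, 12, JFK), (36, LA, 27, ORD, 2, LHR), (36, LA, 27, ORD, 33, JFK), (9, ATL, 4, HND, 36, BOS), (9, LA, 39, DEN, 36, BOS), (9, SEA, 38, SFO, 36, BOS)}
Apply σ_{src ≠ SFO}; surviving tuples: {(22, DEN, 7, NRT, 2, NRT), (31, ATL, 7, LAX, 10, SFO), (31, ATL, 7, LAX, 29, MIA), (31, SEA, 26, HND, 10, SFO), (31, SEA, 26, HND, 29, MIA), (36, LA, 27, ORD, 12, JFK), (36, LA, 27, ORD, 2, LHR), (36, LA, 27, ORD, 33, JFK), (9, ATL, 4, HND, 36, BOS), (9, LA, 39, DEN, 36, BOS)}
Projecting to src, code (1 duplicate(s) eliminated): {(DEN, BOS), (HND, BOS), (HND, MIA), (HND, SFO), (LAX, MIA), (LAX, SFO), (NRT, NRT), (ORD, JFK), (ORD, LHR)}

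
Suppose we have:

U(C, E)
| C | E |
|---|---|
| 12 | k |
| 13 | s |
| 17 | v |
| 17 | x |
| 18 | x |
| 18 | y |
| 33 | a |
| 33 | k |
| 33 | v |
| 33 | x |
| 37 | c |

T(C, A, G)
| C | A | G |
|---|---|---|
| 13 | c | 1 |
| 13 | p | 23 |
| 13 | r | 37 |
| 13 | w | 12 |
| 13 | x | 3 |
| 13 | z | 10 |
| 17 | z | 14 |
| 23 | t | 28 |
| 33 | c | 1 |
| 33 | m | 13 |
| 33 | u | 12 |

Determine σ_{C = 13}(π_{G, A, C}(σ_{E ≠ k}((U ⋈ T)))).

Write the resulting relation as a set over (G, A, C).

{(1, c, 13), (10, z, 13), (12, w, 13), (23, p, 13), (3, x, 13), (37, r, 13)}

Joining U and T on C yields {(13, s, c, 1), (13, s, p, 23), (13, s, r, 37), (13, s, w, 12), (13, s, x, 3), (13, s, z, 10), (17, v, z, 14), (17, x, z, 14), (33, a, c, 1), (33, a, m, 13), (33, a, u, 12), (33, k, c, 1), (33, k, m, 13), (33, k, u, 12), (33, v, c, 1), (33, v, m, 13), (33, v, u, 12), (33, x, c, 1), (33, x, m, 13), (33, x, u, 12)}.
Selection E ≠ k: {(13, s, c, 1), (13, s, p, 23), (13, s, r, 37), (13, s, w, 12), (13, s, x, 3), (13, s, z, 10), (17, v, z, 14), (17, x, z, 14), (33, a, c, 1), (33, a, m, 13), (33, a, u, 12), (33, v, c, 1), (33, v, m, 13), (33, v, u, 12), (33, x, c, 1), (33, x, m, 13), (33, x, u, 12)}
π_{G, A, C} gives {(1, c, 13), (1, c, 33), (10, z, 13), (12, u, 33), (12, w, 13), (13, m, 33), (14, z, 17), (23, p, 13), (3, x, 13), (37, r, 13)} (7 duplicate(s) eliminated).
Selection C = 13: {(1, c, 13), (10, z, 13), (12, w, 13), (23, p, 13), (3, x, 13), (37, r, 13)}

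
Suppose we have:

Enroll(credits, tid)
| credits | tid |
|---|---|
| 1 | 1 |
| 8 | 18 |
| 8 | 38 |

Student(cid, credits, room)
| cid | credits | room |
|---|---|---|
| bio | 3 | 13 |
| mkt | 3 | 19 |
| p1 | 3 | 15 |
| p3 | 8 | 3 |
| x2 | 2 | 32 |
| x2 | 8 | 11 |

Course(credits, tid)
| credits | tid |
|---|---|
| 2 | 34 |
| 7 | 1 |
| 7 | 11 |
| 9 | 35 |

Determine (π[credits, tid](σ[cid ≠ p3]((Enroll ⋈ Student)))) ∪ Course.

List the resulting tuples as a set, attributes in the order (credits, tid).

{(2, 34), (7, 1), (7, 11), (8, 18), (8, 38), (9, 35)}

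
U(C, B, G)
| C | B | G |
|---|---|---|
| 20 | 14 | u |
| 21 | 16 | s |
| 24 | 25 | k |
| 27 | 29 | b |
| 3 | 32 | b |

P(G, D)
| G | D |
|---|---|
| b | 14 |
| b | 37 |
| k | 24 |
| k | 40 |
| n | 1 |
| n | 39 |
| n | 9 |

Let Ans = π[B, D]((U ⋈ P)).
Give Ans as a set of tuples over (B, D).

U ⋈ P (natural join on G): {(24, 25, k, 24), (24, 25, k, 40), (27, 29, b, 14), (27, 29, b, 37), (3, 32, b, 14), (3, 32, b, 37)}
π[B, D]: project onto (B, D) → {(25, 24), (25, 40), (29, 14), (29, 37), (32, 14), (32, 37)}

{(25, 24), (25, 40), (29, 14), (29, 37), (32, 14), (32, 37)}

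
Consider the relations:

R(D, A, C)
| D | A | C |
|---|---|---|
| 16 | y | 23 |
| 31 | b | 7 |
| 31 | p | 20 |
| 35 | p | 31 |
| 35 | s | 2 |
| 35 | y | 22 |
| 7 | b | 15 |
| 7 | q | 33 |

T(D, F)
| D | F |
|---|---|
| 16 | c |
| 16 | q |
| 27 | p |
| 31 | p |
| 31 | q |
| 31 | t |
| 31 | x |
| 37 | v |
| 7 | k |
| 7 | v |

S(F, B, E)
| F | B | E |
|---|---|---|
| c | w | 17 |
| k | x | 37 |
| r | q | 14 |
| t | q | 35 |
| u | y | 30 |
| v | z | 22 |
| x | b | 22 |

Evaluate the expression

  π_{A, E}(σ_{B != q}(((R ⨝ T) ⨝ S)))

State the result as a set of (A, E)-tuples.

R ⋈ T (natural join on D): {(16, y, 23, c), (16, y, 23, q), (31, b, 7, p), (31, b, 7, q), (31, b, 7, t), (31, b, 7, x), (31, p, 20, p), (31, p, 20, q), (31, p, 20, t), (31, p, 20, x), (7, b, 15, k), (7, b, 15, v), (7, q, 33, k), (7, q, 33, v)}
(R ⨝ T) ⋈ S (natural join on F): {(16, y, 23, c, w, 17), (31, b, 7, t, q, 35), (31, b, 7, x, b, 22), (31, p, 20, t, q, 35), (31, p, 20, x, b, 22), (7, b, 15, k, x, 37), (7, b, 15, v, z, 22), (7, q, 33, k, x, 37), (7, q, 33, v, z, 22)}
Selection B != q: {(16, y, 23, c, w, 17), (31, b, 7, x, b, 22), (31, p, 20, x, b, 22), (7, b, 15, k, x, 37), (7, b, 15, v, z, 22), (7, q, 33, k, x, 37), (7, q, 33, v, z, 22)}
π_{A, E} gives {(b, 22), (b, 37), (p, 22), (q, 22), (q, 37), (y, 17)} (1 duplicate(s) eliminated).

{(b, 22), (b, 37), (p, 22), (q, 22), (q, 37), (y, 17)}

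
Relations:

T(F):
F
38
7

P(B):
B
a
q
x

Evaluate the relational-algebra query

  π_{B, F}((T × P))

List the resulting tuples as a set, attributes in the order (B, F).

{(a, 38), (a, 7), (q, 38), (q, 7), (x, 38), (x, 7)}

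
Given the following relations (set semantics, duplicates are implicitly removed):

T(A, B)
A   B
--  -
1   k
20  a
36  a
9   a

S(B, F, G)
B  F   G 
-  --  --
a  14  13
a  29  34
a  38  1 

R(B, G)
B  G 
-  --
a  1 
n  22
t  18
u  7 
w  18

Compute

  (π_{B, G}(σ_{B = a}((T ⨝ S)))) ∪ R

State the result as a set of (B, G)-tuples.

Joining T and S on B yields {(20, a, 14, 13), (20, a, 29, 34), (20, a, 38, 1), (36, a, 14, 13), (36, a, 29, 34), (36, a, 38, 1), (9, a, 14, 13), (9, a, 29, 34), (9, a, 38, 1)}.
Selection B = a: {(20, a, 14, 13), (20, a, 29, 34), (20, a, 38, 1), (36, a, 14, 13), (36, a, 29, 34), (36, a, 38, 1), (9, a, 14, 13), (9, a, 29, 34), (9, a, 38, 1)}
π_{B, G} gives {(a, 1), (a, 13), (a, 34)} (6 duplicate(s) eliminated).
Union: {(a, 1), (a, 13), (a, 34)} with {(a, 1), (n, 22), (t, 18), (u, 7), (w, 18)} → {(a, 1), (a, 13), (a, 34), (n, 22), (t, 18), (u, 7), (w, 18)}

{(a, 1), (a, 13), (a, 34), (n, 22), (t, 18), (u, 7), (w, 18)}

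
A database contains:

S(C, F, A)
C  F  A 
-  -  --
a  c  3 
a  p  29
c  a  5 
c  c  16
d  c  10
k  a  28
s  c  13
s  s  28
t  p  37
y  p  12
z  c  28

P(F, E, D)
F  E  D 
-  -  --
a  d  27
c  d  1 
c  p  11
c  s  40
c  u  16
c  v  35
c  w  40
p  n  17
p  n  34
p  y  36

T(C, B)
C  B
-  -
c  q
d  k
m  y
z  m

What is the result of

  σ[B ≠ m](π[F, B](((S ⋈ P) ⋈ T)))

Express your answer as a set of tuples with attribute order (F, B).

Natural join on F: {(a, c, 3, d, 1), (a, c, 3, p, 11), (a, c, 3, s, 40), (a, c, 3, u, 16), (a, c, 3, v, 35), (a, c, 3, w, 40), (a, p, 29, n, 17), (a, p, 29, n, 34), (a, p, 29, y, 36), (c, a, 5, d, 27), (c, c, 16, d, 1), (c, c, 16, p, 11), (c, c, 16, s, 40), (c, c, 16, u, 16), (c, c, 16, v, 35), (c, c, 16, w, 40), (d, c, 10, d, 1), (d, c, 10, p, 11), (d, c, 10, s, 40), (d, c, 10, u, 16), (d, c, 10, v, 35), (d, c, 10, w, 40), (k, a, 28, d, 27), (s, c, 13, d, 1), (s, c, 13, p, 11), (s, c, 13, s, 40), (s, c, 13, u, 16), (s, c, 13, v, 35), (s, c, 13, w, 40), (t, p, 37, n, 17), (t, p, 37, n, 34), (t, p, 37, y, 36), (y, p, 12, n, 17), (y, p, 12, n, 34), (y, p, 12, y, 36), (z, c, 28, d, 1), (z, c, 28, p, 11), (z, c, 28, s, 40), (z, c, 28, u, 16), (z, c, 28, v, 35), (z, c, 28, w, 40)}
Natural join on C: {(c, a, 5, d, 27, q), (c, c, 16, d, 1, q), (c, c, 16, p, 11, q), (c, c, 16, s, 40, q), (c, c, 16, u, 16, q), (c, c, 16, v, 35, q), (c, c, 16, w, 40, q), (d, c, 10, d, 1, k), (d, c, 10, p, 11, k), (d, c, 10, s, 40, k), (d, c, 10, u, 16, k), (d, c, 10, v, 35, k), (d, c, 10, w, 40, k), (z, c, 28, d, 1, m), (z, c, 28, p, 11, m), (z, c, 28, s, 40, m), (z, c, 28, u, 16, m), (z, c, 28, v, 35, m), (z, c, 28, w, 40, m)}
Keep only column(s) F, B (15 duplicate(s) eliminated): {(a, q), (c, k), (c, m), (c, q)}
Selection B ≠ m: {(a, q), (c, k), (c, q)}

{(a, q), (c, k), (c, q)}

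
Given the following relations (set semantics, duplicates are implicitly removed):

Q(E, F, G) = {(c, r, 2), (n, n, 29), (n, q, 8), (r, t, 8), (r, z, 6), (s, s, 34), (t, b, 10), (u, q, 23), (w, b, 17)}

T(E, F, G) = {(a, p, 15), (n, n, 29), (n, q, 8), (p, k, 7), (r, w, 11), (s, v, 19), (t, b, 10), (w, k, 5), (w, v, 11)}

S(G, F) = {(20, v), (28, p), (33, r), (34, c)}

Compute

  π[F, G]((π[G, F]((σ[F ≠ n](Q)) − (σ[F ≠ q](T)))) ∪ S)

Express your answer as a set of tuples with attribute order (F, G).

Selection F ≠ n: {(c, r, 2), (n, q, 8), (r, t, 8), (r, z, 6), (s, s, 34), (t, b, 10), (u, q, 23), (w, b, 17)}
Selection F ≠ q: {(a, p, 15), (n, n, 29), (p, k, 7), (r, w, 11), (s, v, 19), (t, b, 10), (w, k, 5), (w, v, 11)}
Taking the difference: {(c, r, 2), (n, q, 8), (r, t, 8), (r, z, 6), (s, s, 34), (u, q, 23), (w, b, 17)}
Projecting to G, F: {(17, b), (2, r), (23, q), (34, s), (6, z), (8, q), (8, t)}
Taking the union: {(17, b), (2, r), (20, v), (23, q), (28, p), (33, r), (34, c), (34, s), (6, z), (8, q), (8, t)}
Projecting to F, G: {(b, 17), (c, 34), (p, 28), (q, 23), (q, 8), (r, 2), (r, 33), (s, 34), (t, 8), (v, 20), (z, 6)}

{(b, 17), (c, 34), (p, 28), (q, 23), (q, 8), (r, 2), (r, 33), (s, 34), (t, 8), (v, 20), (z, 6)}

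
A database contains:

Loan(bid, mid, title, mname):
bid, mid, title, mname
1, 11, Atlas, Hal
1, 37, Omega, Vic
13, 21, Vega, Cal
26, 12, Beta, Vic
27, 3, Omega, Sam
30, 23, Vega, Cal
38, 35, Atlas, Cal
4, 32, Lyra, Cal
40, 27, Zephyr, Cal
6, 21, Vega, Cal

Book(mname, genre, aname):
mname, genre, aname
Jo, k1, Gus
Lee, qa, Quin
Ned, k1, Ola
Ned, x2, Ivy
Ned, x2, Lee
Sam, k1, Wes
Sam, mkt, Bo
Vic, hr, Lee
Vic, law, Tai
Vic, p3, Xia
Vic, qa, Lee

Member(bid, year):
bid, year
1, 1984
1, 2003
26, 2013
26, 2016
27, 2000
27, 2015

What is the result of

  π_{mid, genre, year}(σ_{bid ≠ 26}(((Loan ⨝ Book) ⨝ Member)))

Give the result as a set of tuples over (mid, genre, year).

Natural join on mname: {(1, 37, Omega, Vic, hr, Lee), (1, 37, Omega, Vic, law, Tai), (1, 37, Omega, Vic, p3, Xia), (1, 37, Omega, Vic, qa, Lee), (26, 12, Beta, Vic, hr, Lee), (26, 12, Beta, Vic, law, Tai), (26, 12, Beta, Vic, p3, Xia), (26, 12, Beta, Vic, qa, Lee), (27, 3, Omega, Sam, k1, Wes), (27, 3, Omega, Sam, mkt, Bo)}
Natural join on bid: {(1, 37, Omega, Vic, hr, Lee, 1984), (1, 37, Omega, Vic, hr, Lee, 2003), (1, 37, Omega, Vic, law, Tai, 1984), (1, 37, Omega, Vic, law, Tai, 2003), (1, 37, Omega, Vic, p3, Xia, 1984), (1, 37, Omega, Vic, p3, Xia, 2003), (1, 37, Omega, Vic, qa, Lee, 1984), (1, 37, Omega, Vic, qa, Lee, 2003), (26, 12, Beta, Vic, hr, Lee, 2013), (26, 12, Beta, Vic, hr, Lee, 2016), (26, 12, Beta, Vic, law, Tai, 2013), (26, 12, Beta, Vic, law, Tai, 2016), (26, 12, Beta, Vic, p3, Xia, 2013), (26, 12, Beta, Vic, p3, Xia, 2016), (26, 12, Beta, Vic, qa, Lee, 2013), (26, 12, Beta, Vic, qa, Lee, 2016), (27, 3, Omega, Sam, k1, Wes, 2000), (27, 3, Omega, Sam, k1, Wes, 2015), (27, 3, Omega, Sam, mkt, Bo, 2000), (27, 3, Omega, Sam, mkt, Bo, 2015)}
Selection bid ≠ 26: {(1, 37, Omega, Vic, hr, Lee, 1984), (1, 37, Omega, Vic, hr, Lee, 2003), (1, 37, Omega, Vic, law, Tai, 1984), (1, 37, Omega, Vic, law, Tai, 2003), (1, 37, Omega, Vic, p3, Xia, 1984), (1, 37, Omega, Vic, p3, Xia, 2003), (1, 37, Omega, Vic, qa, Lee, 1984), (1, 37, Omega, Vic, qa, Lee, 2003), (27, 3, Omega, Sam, k1, Wes, 2000), (27, 3, Omega, Sam, k1, Wes, 2015), (27, 3, Omega, Sam, mkt, Bo, 2000), (27, 3, Omega, Sam, mkt, Bo, 2015)}
Projecting to mid, genre, year: {(3, k1, 2000), (3, k1, 2015), (3, mkt, 2000), (3, mkt, 2015), (37, hr, 1984), (37, hr, 2003), (37, law, 1984), (37, law, 2003), (37, p3, 1984), (37, p3, 2003), (37, qa, 1984), (37, qa, 2003)}

{(3, k1, 2000), (3, k1, 2015), (3, mkt, 2000), (3, mkt, 2015), (37, hr, 1984), (37, hr, 2003), (37, law, 1984), (37, law, 2003), (37, p3, 1984), (37, p3, 2003), (37, qa, 1984), (37, qa, 2003)}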